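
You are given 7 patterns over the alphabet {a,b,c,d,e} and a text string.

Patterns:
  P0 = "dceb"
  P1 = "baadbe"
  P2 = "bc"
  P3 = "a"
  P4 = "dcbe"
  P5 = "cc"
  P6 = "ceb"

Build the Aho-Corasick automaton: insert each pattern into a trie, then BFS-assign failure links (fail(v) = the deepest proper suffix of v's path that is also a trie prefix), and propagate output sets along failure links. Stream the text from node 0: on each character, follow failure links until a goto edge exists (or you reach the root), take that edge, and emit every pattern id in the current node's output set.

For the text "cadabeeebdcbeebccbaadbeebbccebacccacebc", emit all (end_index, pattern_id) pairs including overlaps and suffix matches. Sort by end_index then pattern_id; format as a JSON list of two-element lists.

Construct AC machine:
Trie nodes:
  0='ε' goto a→12 b→5 c→15 d→1
  1='d' goto c→2
  2='dc' goto b→13 e→3
  3='dce' goto b→4
  4='dceb' goto ·  ←P0
  5='b' goto a→6 c→11
  6='ba' goto a→7
  7='baa' goto d→8
  8='baad' goto b→9
  9='baadb' goto e→10
  10='baadbe' goto ·  ←P1
  11='bc' goto ·  ←P2
  12='a' goto ·  ←P3
  13='dcb' goto e→14
  14='dcbe' goto ·  ←P4
  15='c' goto c→16 e→17
  16='cc' goto ·  ←P5
  17='ce' goto b→18
  18='ceb' goto ·  ←P6

Failure links (BFS by depth):
  n1('d'): parent n0 fail=0; on 'd' 0 → fail=0;  out ∅∪∅=∅
  n5('b'): parent n0 fail=0; on 'b' 0 → fail=0;  out ∅∪∅=∅
  n12('a'): parent n0 fail=0; on 'a' 0 → fail=0;  out {3}∪∅={3}
  n15('c'): parent n0 fail=0; on 'c' 0 → fail=0;  out ∅∪∅=∅
  n2('dc'): parent n1 fail=0; on 'c' 0 → fail=15;  out ∅∪∅=∅
  n6('ba'): parent n5 fail=0; on 'a' 0 → fail=12;  out ∅∪{3}={3}
  n11('bc'): parent n5 fail=0; on 'c' 0 → fail=15;  out {2}∪∅={2}
  n16('cc'): parent n15 fail=0; on 'c' 0 → fail=15;  out {5}∪∅={5}
  n17('ce'): parent n15 fail=0; on 'e' 0 → fail=0;  out ∅∪∅=∅
  n3('dce'): parent n2 fail=15; on 'e' 15 → fail=17;  out ∅∪∅=∅
  n7('baa'): parent n6 fail=12; on 'a' 12→0 → fail=12;  out ∅∪{3}={3}
  n13('dcb'): parent n2 fail=15; on 'b' 15→0 → fail=5;  out ∅∪∅=∅
  n18('ceb'): parent n17 fail=0; on 'b' 0 → fail=5;  out {6}∪∅={6}
  n4('dceb'): parent n3 fail=17; on 'b' 17 → fail=18;  out {0}∪{6}={0,6}
  n8('baad'): parent n7 fail=12; on 'd' 12→0 → fail=1;  out ∅∪∅=∅
  n14('dcbe'): parent n13 fail=5; on 'e' 5→0 → fail=0;  out {4}∪∅={4}
  n9('baadb'): parent n8 fail=1; on 'b' 1→0 → fail=5;  out ∅∪∅=∅
  n10('baadbe'): parent n9 fail=5; on 'e' 5→0 → fail=0;  out {1}∪∅={1}

Run:
[0] read 'c'  n0⇒n15
[1] read 'a'  n15⇒n12 (via fail)  → match P3@[1:1]
[2] read 'd'  n12⇒n1 (via fail)
[3] read 'a'  n1⇒n12 (via fail)  → match P3@[3:3]
[4] read 'b'  n12⇒n5 (via fail)
[5] read 'e'  n5⇒n0 (via fail)
[6] read 'e'  n0⇒n0
[7] read 'e'  n0⇒n0
[8] read 'b'  n0⇒n5
[9] read 'd'  n5⇒n1 (via fail)
[10] read 'c'  n1⇒n2
[11] read 'b'  n2⇒n13
[12] read 'e'  n13⇒n14  → match P4@[9:12]
[13] read 'e'  n14⇒n0 (via fail)
[14] read 'b'  n0⇒n5
[15] read 'c'  n5⇒n11  → match P2@[14:15]
[16] read 'c'  n11⇒n16 (via fail)  → match P5@[15:16]
[17] read 'b'  n16⇒n5 (via fail)
[18] read 'a'  n5⇒n6  → match P3@[18:18]
[19] read 'a'  n6⇒n7  → match P3@[19:19]
[20] read 'd'  n7⇒n8
[21] read 'b'  n8⇒n9
[22] read 'e'  n9⇒n10  → match P1@[17:22]
[23] read 'e'  n10⇒n0 (via fail)
[24] read 'b'  n0⇒n5
[25] read 'b'  n5⇒n5 (via fail)
[26] read 'c'  n5⇒n11  → match P2@[25:26]
[27] read 'c'  n11⇒n16 (via fail)  → match P5@[26:27]
[28] read 'e'  n16⇒n17 (via fail)
[29] read 'b'  n17⇒n18  → match P6@[27:29]
[30] read 'a'  n18⇒n6 (via fail)  → match P3@[30:30]
[31] read 'c'  n6⇒n15 (via fail)
[32] read 'c'  n15⇒n16  → match P5@[31:32]
[33] read 'c'  n16⇒n16 (via fail)  → match P5@[32:33]
[34] read 'a'  n16⇒n12 (via fail)  → match P3@[34:34]
[35] read 'c'  n12⇒n15 (via fail)
[36] read 'e'  n15⇒n17
[37] read 'b'  n17⇒n18  → match P6@[35:37]
[38] read 'c'  n18⇒n11 (via fail)  → match P2@[37:38]

Result: [[1,3],[3,3],[12,4],[15,2],[16,5],[18,3],[19,3],[22,1],[26,2],[27,5],[29,6],[30,3],[32,5],[33,5],[34,3],[37,6],[38,2]]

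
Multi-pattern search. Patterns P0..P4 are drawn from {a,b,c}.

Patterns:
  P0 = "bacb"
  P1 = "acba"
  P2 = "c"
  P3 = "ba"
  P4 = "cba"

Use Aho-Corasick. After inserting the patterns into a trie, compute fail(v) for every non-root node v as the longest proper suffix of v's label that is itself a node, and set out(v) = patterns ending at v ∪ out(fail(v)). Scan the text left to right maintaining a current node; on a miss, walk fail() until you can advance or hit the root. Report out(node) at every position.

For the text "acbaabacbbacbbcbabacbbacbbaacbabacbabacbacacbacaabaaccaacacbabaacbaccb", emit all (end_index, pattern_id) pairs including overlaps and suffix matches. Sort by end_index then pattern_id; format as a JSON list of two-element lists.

Build automaton:
Trie (insert patterns):
  0='ε' goto a→5 b→1 c→9
  1='b' goto a→2
  2='ba' goto c→3  [P3 ends]
  3='bac' goto b→4
  4='bacb' goto ·  [P0 ends]
  5='a' goto c→6
  6='ac' goto b→7
  7='acb' goto a→8
  8='acba' goto ·  [P1 ends]
  9='c' goto b→10  [P2 ends]
  10='cb' goto a→11
  11='cba' goto ·  [P4 ends]

BFS fail/out derivation:
  n1('b'): parent n0 fail=0; on 'b' 0 → fail=0;  out ∅∪∅=∅
  n5('a'): parent n0 fail=0; on 'a' 0 → fail=0;  out ∅∪∅=∅
  n9('c'): parent n0 fail=0; on 'c' 0 → fail=0;  out {2}∪∅={2}
  n2('ba'): parent n1 fail=0; on 'a' 0 → fail=5;  out {3}∪∅={3}
  n6('ac'): parent n5 fail=0; on 'c' 0 → fail=9;  out ∅∪{2}={2}
  n10('cb'): parent n9 fail=0; on 'b' 0 → fail=1;  out ∅∪∅=∅
  n3('bac'): parent n2 fail=5; on 'c' 5 → fail=6;  out ∅∪{2}={2}
  n7('acb'): parent n6 fail=9; on 'b' 9 → fail=10;  out ∅∪∅=∅
  n11('cba'): parent n10 fail=1; on 'a' 1 → fail=2;  out {4}∪{3}={3,4}
  n4('bacb'): parent n3 fail=6; on 'b' 6 → fail=7;  out {0}∪∅={0}
  n8('acba'): parent n7 fail=10; on 'a' 10 → fail=11;  out {1}∪{3,4}={1,3,4}

Scan:
pos 0 'a': at 5
pos 1 'c': at 6  ** P2@[1:1]
pos 2 'b': at 7
pos 3 'a': at 8  ** P1@[0:3],P3@[2:3],P4@[1:3]
pos 4 'a': at 5 (fail-walked)
pos 5 'b': at 1 (fail-walked)
pos 6 'a': at 2  ** P3@[5:6]
pos 7 'c': at 3  ** P2@[7:7]
pos 8 'b': at 4  ** P0@[5:8]
pos 9 'b': at 1 (fail-walked)
pos 10 'a': at 2  ** P3@[9:10]
pos 11 'c': at 3  ** P2@[11:11]
pos 12 'b': at 4  ** P0@[9:12]
pos 13 'b': at 1 (fail-walked)
pos 14 'c': at 9 (fail-walked)  ** P2@[14:14]
pos 15 'b': at 10
pos 16 'a': at 11  ** P3@[15:16],P4@[14:16]
pos 17 'b': at 1 (fail-walked)
pos 18 'a': at 2  ** P3@[17:18]
pos 19 'c': at 3  ** P2@[19:19]
pos 20 'b': at 4  ** P0@[17:20]
pos 21 'b': at 1 (fail-walked)
pos 22 'a': at 2  ** P3@[21:22]
pos 23 'c': at 3  ** P2@[23:23]
pos 24 'b': at 4  ** P0@[21:24]
pos 25 'b': at 1 (fail-walked)
pos 26 'a': at 2  ** P3@[25:26]
pos 27 'a': at 5 (fail-walked)
pos 28 'c': at 6  ** P2@[28:28]
pos 29 'b': at 7
pos 30 'a': at 8  ** P1@[27:30],P3@[29:30],P4@[28:30]
pos 31 'b': at 1 (fail-walked)
pos 32 'a': at 2  ** P3@[31:32]
pos 33 'c': at 3  ** P2@[33:33]
pos 34 'b': at 4  ** P0@[31:34]
pos 35 'a': at 8 (fail-walked)  ** P1@[32:35],P3@[34:35],P4@[33:35]
pos 36 'b': at 1 (fail-walked)
pos 37 'a': at 2  ** P3@[36:37]
pos 38 'c': at 3  ** P2@[38:38]
pos 39 'b': at 4  ** P0@[36:39]
pos 40 'a': at 8 (fail-walked)  ** P1@[37:40],P3@[39:40],P4@[38:40]
pos 41 'c': at 3 (fail-walked)  ** P2@[41:41]
pos 42 'a': at 5 (fail-walked)
pos 43 'c': at 6  ** P2@[43:43]
pos 44 'b': at 7
pos 45 'a': at 8  ** P1@[42:45],P3@[44:45],P4@[43:45]
pos 46 'c': at 3 (fail-walked)  ** P2@[46:46]
pos 47 'a': at 5 (fail-walked)
pos 48 'a': at 5 (fail-walked)
pos 49 'b': at 1 (fail-walked)
pos 50 'a': at 2  ** P3@[49:50]
pos 51 'a': at 5 (fail-walked)
pos 52 'c': at 6  ** P2@[52:52]
pos 53 'c': at 9 (fail-walked)  ** P2@[53:53]
pos 54 'a': at 5 (fail-walked)
pos 55 'a': at 5 (fail-walked)
pos 56 'c': at 6  ** P2@[56:56]
pos 57 'a': at 5 (fail-walked)
pos 58 'c': at 6  ** P2@[58:58]
pos 59 'b': at 7
pos 60 'a': at 8  ** P1@[57:60],P3@[59:60],P4@[58:60]
pos 61 'b': at 1 (fail-walked)
pos 62 'a': at 2  ** P3@[61:62]
pos 63 'a': at 5 (fail-walked)
pos 64 'c': at 6  ** P2@[64:64]
pos 65 'b': at 7
pos 66 'a': at 8  ** P1@[63:66],P3@[65:66],P4@[64:66]
pos 67 'c': at 3 (fail-walked)  ** P2@[67:67]
pos 68 'c': at 9 (fail-walked)  ** P2@[68:68]
pos 69 'b': at 10

Result: [[1,2],[3,1],[3,3],[3,4],[6,3],[7,2],[8,0],[10,3],[11,2],[12,0],[14,2],[16,3],[16,4],[18,3],[19,2],[20,0],[22,3],[23,2],[24,0],[26,3],[28,2],[30,1],[30,3],[30,4],[32,3],[33,2],[34,0],[35,1],[35,3],[35,4],[37,3],[38,2],[39,0],[40,1],[40,3],[40,4],[41,2],[43,2],[45,1],[45,3],[45,4],[46,2],[50,3],[52,2],[53,2],[56,2],[58,2],[60,1],[60,3],[60,4],[62,3],[64,2],[66,1],[66,3],[66,4],[67,2],[68,2]]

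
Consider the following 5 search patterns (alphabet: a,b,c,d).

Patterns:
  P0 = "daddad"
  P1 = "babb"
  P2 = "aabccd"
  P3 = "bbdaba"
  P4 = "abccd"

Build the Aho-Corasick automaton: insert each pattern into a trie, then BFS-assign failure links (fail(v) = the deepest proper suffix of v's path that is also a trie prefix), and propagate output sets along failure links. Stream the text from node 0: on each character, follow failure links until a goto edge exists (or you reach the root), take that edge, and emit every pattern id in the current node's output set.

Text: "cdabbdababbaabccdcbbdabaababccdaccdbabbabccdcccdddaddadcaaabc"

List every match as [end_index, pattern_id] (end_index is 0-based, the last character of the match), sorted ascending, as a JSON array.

Build:
Trie nodes:
  0='ε' goto a→11 b→7 d→1
  1='d' goto a→2
  2='da' goto d→3
  3='dad' goto d→4
  4='dadd' goto a→5
  5='dadda' goto d→6
  6='daddad' goto ·  [P0 ends]
  7='b' goto a→8 b→17
  8='ba' goto b→9
  9='bab' goto b→10
  10='babb' goto ·  [P1 ends]
  11='a' goto a→12 b→22
  12='aa' goto b→13
  13='aab' goto c→14
  14='aabc' goto c→15
  15='aabcc' goto d→16
  16='aabccd' goto ·  [P2 ends]
  17='bb' goto d→18
  18='bbd' goto a→19
  19='bbda' goto b→20
  20='bbdab' goto a→21
  21='bbdaba' goto ·  [P3 ends]
  22='ab' goto c→23
  23='abc' goto c→24
  24='abcc' goto d→25
  25='abccd' goto ·  [P4 ends]

BFS fail/out derivation:
  fail(1) 'd': from fail(0)=0 chase 'd': 0 ⇒ 0;  out=∅∪out(0)=∅
  fail(7) 'b': from fail(0)=0 chase 'b': 0 ⇒ 0;  out=∅∪out(0)=∅
  fail(11) 'a': from fail(0)=0 chase 'a': 0 ⇒ 0;  out=∅∪out(0)=∅
  fail(2) 'da': from fail(1)=0 chase 'a': 0 ⇒ 11;  out=∅∪out(11)=∅
  fail(8) 'ba': from fail(7)=0 chase 'a': 0 ⇒ 11;  out=∅∪out(11)=∅
  fail(12) 'aa': from fail(11)=0 chase 'a': 0 ⇒ 11;  out=∅∪out(11)=∅
  fail(17) 'bb': from fail(7)=0 chase 'b': 0 ⇒ 7;  out=∅∪out(7)=∅
  fail(22) 'ab': from fail(11)=0 chase 'b': 0 ⇒ 7;  out=∅∪out(7)=∅
  fail(3) 'dad': from fail(2)=11 chase 'd': 11→0 ⇒ 1;  out=∅∪out(1)=∅
  fail(9) 'bab': from fail(8)=11 chase 'b': 11 ⇒ 22;  out=∅∪out(22)=∅
  fail(13) 'aab': from fail(12)=11 chase 'b': 11 ⇒ 22;  out=∅∪out(22)=∅
  fail(18) 'bbd': from fail(17)=7 chase 'd': 7→0 ⇒ 1;  out=∅∪out(1)=∅
  fail(23) 'abc': from fail(22)=7 chase 'c': 7→0 ⇒ 0;  out=∅∪out(0)=∅
  fail(4) 'dadd': from fail(3)=1 chase 'd': 1→0 ⇒ 1;  out=∅∪out(1)=∅
  fail(10) 'babb': from fail(9)=22 chase 'b': 22→7 ⇒ 17;  out={1}∪out(17)={1}
  fail(14) 'aabc': from fail(13)=22 chase 'c': 22 ⇒ 23;  out=∅∪out(23)=∅
  fail(19) 'bbda': from fail(18)=1 chase 'a': 1 ⇒ 2;  out=∅∪out(2)=∅
  fail(24) 'abcc': from fail(23)=0 chase 'c': 0 ⇒ 0;  out=∅∪out(0)=∅
  fail(5) 'dadda': from fail(4)=1 chase 'a': 1 ⇒ 2;  out=∅∪out(2)=∅
  fail(15) 'aabcc': from fail(14)=23 chase 'c': 23 ⇒ 24;  out=∅∪out(24)=∅
  fail(20) 'bbdab': from fail(19)=2 chase 'b': 2→11 ⇒ 22;  out=∅∪out(22)=∅
  fail(25) 'abccd': from fail(24)=0 chase 'd': 0 ⇒ 1;  out={4}∪out(1)={4}
  fail(6) 'daddad': from fail(5)=2 chase 'd': 2 ⇒ 3;  out={0}∪out(3)={0}
  fail(16) 'aabccd': from fail(15)=24 chase 'd': 24 ⇒ 25;  out={2}∪out(25)={2,4}
  fail(21) 'bbdaba': from fail(20)=22 chase 'a': 22→7 ⇒ 8;  out={3}∪out(8)={3}

Text stream:
[0] read 'c'  n0⇒n0
[1] read 'd'  n0⇒n1
[2] read 'a'  n1⇒n2
[3] read 'b'  n2⇒n22 ·f
[4] read 'b'  n22⇒n17 ·f
[5] read 'd'  n17⇒n18
[6] read 'a'  n18⇒n19
[7] read 'b'  n19⇒n20
[8] read 'a'  n20⇒n21  emit P3@[3:8]
[9] read 'b'  n21⇒n9 ·f
[10] read 'b'  n9⇒n10  emit P1@[7:10]
[11] read 'a'  n10⇒n8 ·f
[12] read 'a'  n8⇒n12 ·f
[13] read 'b'  n12⇒n13
[14] read 'c'  n13⇒n14
[15] read 'c'  n14⇒n15
[16] read 'd'  n15⇒n16  emit P2@[11:16],P4@[12:16]
[17] read 'c'  n16⇒n0 ·f
[18] read 'b'  n0⇒n7
[19] read 'b'  n7⇒n17
[20] read 'd'  n17⇒n18
[21] read 'a'  n18⇒n19
[22] read 'b'  n19⇒n20
[23] read 'a'  n20⇒n21  emit P3@[18:23]
[24] read 'a'  n21⇒n12 ·f
[25] read 'b'  n12⇒n13
[26] read 'a'  n13⇒n8 ·f
[27] read 'b'  n8⇒n9
[28] read 'c'  n9⇒n23 ·f
[29] read 'c'  n23⇒n24
[30] read 'd'  n24⇒n25  emit P4@[26:30]
[31] read 'a'  n25⇒n2 ·f
[32] read 'c'  n2⇒n0 ·f
[33] read 'c'  n0⇒n0
[34] read 'd'  n0⇒n1
[35] read 'b'  n1⇒n7 ·f
[36] read 'a'  n7⇒n8
[37] read 'b'  n8⇒n9
[38] read 'b'  n9⇒n10  emit P1@[35:38]
[39] read 'a'  n10⇒n8 ·f
[40] read 'b'  n8⇒n9
[41] read 'c'  n9⇒n23 ·f
[42] read 'c'  n23⇒n24
[43] read 'd'  n24⇒n25  emit P4@[39:43]
[44] read 'c'  n25⇒n0 ·f
[45] read 'c'  n0⇒n0
[46] read 'c'  n0⇒n0
[47] read 'd'  n0⇒n1
[48] read 'd'  n1⇒n1 ·f
[49] read 'd'  n1⇒n1 ·f
[50] read 'a'  n1⇒n2
[51] read 'd'  n2⇒n3
[52] read 'd'  n3⇒n4
[53] read 'a'  n4⇒n5
[54] read 'd'  n5⇒n6  emit P0@[49:54]
[55] read 'c'  n6⇒n0 ·f
[56] read 'a'  n0⇒n11
[57] read 'a'  n11⇒n12
[58] read 'a'  n12⇒n12 ·f
[59] read 'b'  n12⇒n13
[60] read 'c'  n13⇒n14

All matches (sorted): [[8,3],[10,1],[16,2],[16,4],[23,3],[30,4],[38,1],[43,4],[54,0]]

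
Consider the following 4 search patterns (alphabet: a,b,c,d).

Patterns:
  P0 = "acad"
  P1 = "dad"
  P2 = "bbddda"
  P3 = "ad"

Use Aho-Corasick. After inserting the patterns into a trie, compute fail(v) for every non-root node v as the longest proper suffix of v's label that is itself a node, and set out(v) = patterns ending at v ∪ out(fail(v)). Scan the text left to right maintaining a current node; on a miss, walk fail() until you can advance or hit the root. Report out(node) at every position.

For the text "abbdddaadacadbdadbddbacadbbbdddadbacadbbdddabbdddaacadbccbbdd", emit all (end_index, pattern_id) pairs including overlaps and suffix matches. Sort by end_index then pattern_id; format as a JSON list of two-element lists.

Build automaton:
Trie nodes:
  0='ε' goto a→1 b→8 d→5
  1='a' goto c→2 d→14
  2='ac' goto a→3
  3='aca' goto d→4
  4='acad' goto ·  [P0 ends]
  5='d' goto a→6
  6='da' goto d→7
  7='dad' goto ·  [P1 ends]
  8='b' goto b→9
  9='bb' goto d→10
  10='bbd' goto d→11
  11='bbdd' goto d→12
  12='bbddd' goto a→13
  13='bbddda' goto ·  [P2 ends]
  14='ad' goto ·  [P3 ends]

BFS fail/out derivation:
  n1('a'): parent n0 fail=0; on 'a' 0 → fail=0;  out ∅∪∅=∅
  n5('d'): parent n0 fail=0; on 'd' 0 → fail=0;  out ∅∪∅=∅
  n8('b'): parent n0 fail=0; on 'b' 0 → fail=0;  out ∅∪∅=∅
  n2('ac'): parent n1 fail=0; on 'c' 0 → fail=0;  out ∅∪∅=∅
  n6('da'): parent n5 fail=0; on 'a' 0 → fail=1;  out ∅∪∅=∅
  n9('bb'): parent n8 fail=0; on 'b' 0 → fail=8;  out ∅∪∅=∅
  n14('ad'): parent n1 fail=0; on 'd' 0 → fail=5;  out {3}∪∅={3}
  n3('aca'): parent n2 fail=0; on 'a' 0 → fail=1;  out ∅∪∅=∅
  n7('dad'): parent n6 fail=1; on 'd' 1 → fail=14;  out {1}∪{3}={1,3}
  n10('bbd'): parent n9 fail=8; on 'd' 8→0 → fail=5;  out ∅∪∅=∅
  n4('acad'): parent n3 fail=1; on 'd' 1 → fail=14;  out {0}∪{3}={0,3}
  n11('bbdd'): parent n10 fail=5; on 'd' 5→0 → fail=5;  out ∅∪∅=∅
  n12('bbddd'): parent n11 fail=5; on 'd' 5→0 → fail=5;  out ∅∪∅=∅
  n13('bbddda'): parent n12 fail=5; on 'a' 5 → fail=6;  out {2}∪∅={2}

Scan:
i=0 'a': node 0→1
i=1 'b': node 1→8 (fail-walked)
i=2 'b': node 8→9
i=3 'd': node 9→10
i=4 'd': node 10→11
i=5 'd': node 11→12
i=6 'a': node 12→13  ** P2@[1:6]
i=7 'a': node 13→1 (fail-walked)
i=8 'd': node 1→14  ** P3@[7:8]
i=9 'a': node 14→6 (fail-walked)
i=10 'c': node 6→2 (fail-walked)
i=11 'a': node 2→3
i=12 'd': node 3→4  ** P0@[9:12],P3@[11:12]
i=13 'b': node 4→8 (fail-walked)
i=14 'd': node 8→5 (fail-walked)
i=15 'a': node 5→6
i=16 'd': node 6→7  ** P1@[14:16],P3@[15:16]
i=17 'b': node 7→8 (fail-walked)
i=18 'd': node 8→5 (fail-walked)
i=19 'd': node 5→5 (fail-walked)
i=20 'b': node 5→8 (fail-walked)
i=21 'a': node 8→1 (fail-walked)
i=22 'c': node 1→2
i=23 'a': node 2→3
i=24 'd': node 3→4  ** P0@[21:24],P3@[23:24]
i=25 'b': node 4→8 (fail-walked)
i=26 'b': node 8→9
i=27 'b': node 9→9 (fail-walked)
i=28 'd': node 9→10
i=29 'd': node 10→11
i=30 'd': node 11→12
i=31 'a': node 12→13  ** P2@[26:31]
i=32 'd': node 13→7 (fail-walked)  ** P1@[30:32],P3@[31:32]
i=33 'b': node 7→8 (fail-walked)
i=34 'a': node 8→1 (fail-walked)
i=35 'c': node 1→2
i=36 'a': node 2→3
i=37 'd': node 3→4  ** P0@[34:37],P3@[36:37]
i=38 'b': node 4→8 (fail-walked)
i=39 'b': node 8→9
i=40 'd': node 9→10
i=41 'd': node 10→11
i=42 'd': node 11→12
i=43 'a': node 12→13  ** P2@[38:43]
i=44 'b': node 13→8 (fail-walked)
i=45 'b': node 8→9
i=46 'd': node 9→10
i=47 'd': node 10→11
i=48 'd': node 11→12
i=49 'a': node 12→13  ** P2@[44:49]
i=50 'a': node 13→1 (fail-walked)
i=51 'c': node 1→2
i=52 'a': node 2→3
i=53 'd': node 3→4  ** P0@[50:53],P3@[52:53]
i=54 'b': node 4→8 (fail-walked)
i=55 'c': node 8→0 (fail-walked)
i=56 'c': node 0→0
i=57 'b': node 0→8
i=58 'b': node 8→9
i=59 'd': node 9→10
i=60 'd': node 10→11

Matches: [[6,2],[8,3],[12,0],[12,3],[16,1],[16,3],[24,0],[24,3],[31,2],[32,1],[32,3],[37,0],[37,3],[43,2],[49,2],[53,0],[53,3]]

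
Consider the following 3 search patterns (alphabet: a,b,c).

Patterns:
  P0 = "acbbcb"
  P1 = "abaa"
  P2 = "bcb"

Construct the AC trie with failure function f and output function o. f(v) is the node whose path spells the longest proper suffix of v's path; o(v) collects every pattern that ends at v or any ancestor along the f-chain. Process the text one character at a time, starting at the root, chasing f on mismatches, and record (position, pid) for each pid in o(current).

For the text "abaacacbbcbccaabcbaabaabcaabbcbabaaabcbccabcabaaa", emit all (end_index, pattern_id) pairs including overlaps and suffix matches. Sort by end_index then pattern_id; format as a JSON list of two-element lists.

Build:
Trie nodes:
  n0 'ε': a→1 b→10
  n1 'a': b→7 c→2
  n2 'ac': b→3
  n3 'acb': b→4
  n4 'acbb': c→5
  n5 'acbbc': b→6
  n6 'acbbcb': ·  [P0 ends]
  n7 'ab': a→8
  n8 'aba': a→9
  n9 'abaa': ·  [P1 ends]
  n10 'b': c→11
  n11 'bc': b→12
  n12 'bcb': ·  [P2 ends]

BFS fail/out derivation:
  n1('a'): parent n0 fail=0; on 'a' 0 → fail=0;  out ∅∪∅=∅
  n10('b'): parent n0 fail=0; on 'b' 0 → fail=0;  out ∅∪∅=∅
  n2('ac'): parent n1 fail=0; on 'c' 0 → fail=0;  out ∅∪∅=∅
  n7('ab'): parent n1 fail=0; on 'b' 0 → fail=10;  out ∅∪∅=∅
  n11('bc'): parent n10 fail=0; on 'c' 0 → fail=0;  out ∅∪∅=∅
  n3('acb'): parent n2 fail=0; on 'b' 0 → fail=10;  out ∅∪∅=∅
  n8('aba'): parent n7 fail=10; on 'a' 10→0 → fail=1;  out ∅∪∅=∅
  n12('bcb'): parent n11 fail=0; on 'b' 0 → fail=10;  out {2}∪∅={2}
  n4('acbb'): parent n3 fail=10; on 'b' 10→0 → fail=10;  out ∅∪∅=∅
  n9('abaa'): parent n8 fail=1; on 'a' 1→0 → fail=1;  out {1}∪∅={1}
  n5('acbbc'): parent n4 fail=10; on 'c' 10 → fail=11;  out ∅∪∅=∅
  n6('acbbcb'): parent n5 fail=11; on 'b' 11 → fail=12;  out {0}∪{2}={0,2}

Text stream:
pos 0 'a': at 1
pos 1 'b': at 7
pos 2 'a': at 8
pos 3 'a': at 9  → match P1@[0:3]
pos 4 'c': at 2 (via fail)
pos 5 'a': at 1 (via fail)
pos 6 'c': at 2
pos 7 'b': at 3
pos 8 'b': at 4
pos 9 'c': at 5
pos 10 'b': at 6  → match P0@[5:10],P2@[8:10]
pos 11 'c': at 11 (via fail)
pos 12 'c': at 0 (via fail)
pos 13 'a': at 1
pos 14 'a': at 1 (via fail)
pos 15 'b': at 7
pos 16 'c': at 11 (via fail)
pos 17 'b': at 12  → match P2@[15:17]
pos 18 'a': at 1 (via fail)
pos 19 'a': at 1 (via fail)
pos 20 'b': at 7
pos 21 'a': at 8
pos 22 'a': at 9  → match P1@[19:22]
pos 23 'b': at 7 (via fail)
pos 24 'c': at 11 (via fail)
pos 25 'a': at 1 (via fail)
pos 26 'a': at 1 (via fail)
pos 27 'b': at 7
pos 28 'b': at 10 (via fail)
pos 29 'c': at 11
pos 30 'b': at 12  → match P2@[28:30]
pos 31 'a': at 1 (via fail)
pos 32 'b': at 7
pos 33 'a': at 8
pos 34 'a': at 9  → match P1@[31:34]
pos 35 'a': at 1 (via fail)
pos 36 'b': at 7
pos 37 'c': at 11 (via fail)
pos 38 'b': at 12  → match P2@[36:38]
pos 39 'c': at 11 (via fail)
pos 40 'c': at 0 (via fail)
pos 41 'a': at 1
pos 42 'b': at 7
pos 43 'c': at 11 (via fail)
pos 44 'a': at 1 (via fail)
pos 45 'b': at 7
pos 46 'a': at 8
pos 47 'a': at 9  → match P1@[44:47]
pos 48 'a': at 1 (via fail)

Matches: [[3,1],[10,0],[10,2],[17,2],[22,1],[30,2],[34,1],[38,2],[47,1]]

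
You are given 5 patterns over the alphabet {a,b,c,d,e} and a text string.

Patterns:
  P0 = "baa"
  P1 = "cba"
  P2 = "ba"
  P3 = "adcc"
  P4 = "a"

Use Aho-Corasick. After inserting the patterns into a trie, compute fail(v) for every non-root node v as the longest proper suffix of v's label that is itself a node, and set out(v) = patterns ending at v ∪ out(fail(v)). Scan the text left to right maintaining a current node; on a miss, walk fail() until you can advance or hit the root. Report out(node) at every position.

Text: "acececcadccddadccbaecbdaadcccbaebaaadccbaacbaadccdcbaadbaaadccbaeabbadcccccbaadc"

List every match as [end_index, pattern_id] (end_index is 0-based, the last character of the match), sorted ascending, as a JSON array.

Construct AC machine:
Trie (insert patterns):
  0='ε' goto a→7 b→1 c→4
  1='b' goto a→2
  2='ba' goto a→3  [P2 ends]
  3='baa' goto ·  [P0 ends]
  4='c' goto b→5
  5='cb' goto a→6
  6='cba' goto ·  [P1 ends]
  7='a' goto d→8  [P4 ends]
  8='ad' goto c→9
  9='adc' goto c→10
  10='adcc' goto ·  [P3 ends]

Failure links (BFS by depth):
  n1('b'): parent n0 fail=0; on 'b' 0 → fail=0;  out ∅∪∅=∅
  n4('c'): parent n0 fail=0; on 'c' 0 → fail=0;  out ∅∪∅=∅
  n7('a'): parent n0 fail=0; on 'a' 0 → fail=0;  out {4}∪∅={4}
  n2('ba'): parent n1 fail=0; on 'a' 0 → fail=7;  out {2}∪{4}={2,4}
  n5('cb'): parent n4 fail=0; on 'b' 0 → fail=1;  out ∅∪∅=∅
  n8('ad'): parent n7 fail=0; on 'd' 0 → fail=0;  out ∅∪∅=∅
  n3('baa'): parent n2 fail=7; on 'a' 7→0 → fail=7;  out {0}∪{4}={0,4}
  n6('cba'): parent n5 fail=1; on 'a' 1 → fail=2;  out {1}∪{2,4}={1,2,4}
  n9('adc'): parent n8 fail=0; on 'c' 0 → fail=4;  out ∅∪∅=∅
  n10('adcc'): parent n9 fail=4; on 'c' 4→0 → fail=4;  out {3}∪∅={3}

Run:
pos 0 'a': at 7  ** P4@[0:0]
pos 1 'c': at 4 (fail-walked)
pos 2 'e': at 0 (fail-walked)
pos 3 'c': at 4
pos 4 'e': at 0 (fail-walked)
pos 5 'c': at 4
pos 6 'c': at 4 (fail-walked)
pos 7 'a': at 7 (fail-walked)  ** P4@[7:7]
pos 8 'd': at 8
pos 9 'c': at 9
pos 10 'c': at 10  ** P3@[7:10]
pos 11 'd': at 0 (fail-walked)
pos 12 'd': at 0
pos 13 'a': at 7  ** P4@[13:13]
pos 14 'd': at 8
pos 15 'c': at 9
pos 16 'c': at 10  ** P3@[13:16]
pos 17 'b': at 5 (fail-walked)
pos 18 'a': at 6  ** P1@[16:18],P2@[17:18],P4@[18:18]
pos 19 'e': at 0 (fail-walked)
pos 20 'c': at 4
pos 21 'b': at 5
pos 22 'd': at 0 (fail-walked)
pos 23 'a': at 7  ** P4@[23:23]
pos 24 'a': at 7 (fail-walked)  ** P4@[24:24]
pos 25 'd': at 8
pos 26 'c': at 9
pos 27 'c': at 10  ** P3@[24:27]
pos 28 'c': at 4 (fail-walked)
pos 29 'b': at 5
pos 30 'a': at 6  ** P1@[28:30],P2@[29:30],P4@[30:30]
pos 31 'e': at 0 (fail-walked)
pos 32 'b': at 1
pos 33 'a': at 2  ** P2@[32:33],P4@[33:33]
pos 34 'a': at 3  ** P0@[32:34],P4@[34:34]
pos 35 'a': at 7 (fail-walked)  ** P4@[35:35]
pos 36 'd': at 8
pos 37 'c': at 9
pos 38 'c': at 10  ** P3@[35:38]
pos 39 'b': at 5 (fail-walked)
pos 40 'a': at 6  ** P1@[38:40],P2@[39:40],P4@[40:40]
pos 41 'a': at 3 (fail-walked)  ** P0@[39:41],P4@[41:41]
pos 42 'c': at 4 (fail-walked)
pos 43 'b': at 5
pos 44 'a': at 6  ** P1@[42:44],P2@[43:44],P4@[44:44]
pos 45 'a': at 3 (fail-walked)  ** P0@[43:45],P4@[45:45]
pos 46 'd': at 8 (fail-walked)
pos 47 'c': at 9
pos 48 'c': at 10  ** P3@[45:48]
pos 49 'd': at 0 (fail-walked)
pos 50 'c': at 4
pos 51 'b': at 5
pos 52 'a': at 6  ** P1@[50:52],P2@[51:52],P4@[52:52]
pos 53 'a': at 3 (fail-walked)  ** P0@[51:53],P4@[53:53]
pos 54 'd': at 8 (fail-walked)
pos 55 'b': at 1 (fail-walked)
pos 56 'a': at 2  ** P2@[55:56],P4@[56:56]
pos 57 'a': at 3  ** P0@[55:57],P4@[57:57]
pos 58 'a': at 7 (fail-walked)  ** P4@[58:58]
pos 59 'd': at 8
pos 60 'c': at 9
pos 61 'c': at 10  ** P3@[58:61]
pos 62 'b': at 5 (fail-walked)
pos 63 'a': at 6  ** P1@[61:63],P2@[62:63],P4@[63:63]
pos 64 'e': at 0 (fail-walked)
pos 65 'a': at 7  ** P4@[65:65]
pos 66 'b': at 1 (fail-walked)
pos 67 'b': at 1 (fail-walked)
pos 68 'a': at 2  ** P2@[67:68],P4@[68:68]
pos 69 'd': at 8 (fail-walked)
pos 70 'c': at 9
pos 71 'c': at 10  ** P3@[68:71]
pos 72 'c': at 4 (fail-walked)
pos 73 'c': at 4 (fail-walked)
pos 74 'c': at 4 (fail-walked)
pos 75 'b': at 5
pos 76 'a': at 6  ** P1@[74:76],P2@[75:76],P4@[76:76]
pos 77 'a': at 3 (fail-walked)  ** P0@[75:77],P4@[77:77]
pos 78 'd': at 8 (fail-walked)
pos 79 'c': at 9

All matches (sorted): [[0,4],[7,4],[10,3],[13,4],[16,3],[18,1],[18,2],[18,4],[23,4],[24,4],[27,3],[30,1],[30,2],[30,4],[33,2],[33,4],[34,0],[34,4],[35,4],[38,3],[40,1],[40,2],[40,4],[41,0],[41,4],[44,1],[44,2],[44,4],[45,0],[45,4],[48,3],[52,1],[52,2],[52,4],[53,0],[53,4],[56,2],[56,4],[57,0],[57,4],[58,4],[61,3],[63,1],[63,2],[63,4],[65,4],[68,2],[68,4],[71,3],[76,1],[76,2],[76,4],[77,0],[77,4]]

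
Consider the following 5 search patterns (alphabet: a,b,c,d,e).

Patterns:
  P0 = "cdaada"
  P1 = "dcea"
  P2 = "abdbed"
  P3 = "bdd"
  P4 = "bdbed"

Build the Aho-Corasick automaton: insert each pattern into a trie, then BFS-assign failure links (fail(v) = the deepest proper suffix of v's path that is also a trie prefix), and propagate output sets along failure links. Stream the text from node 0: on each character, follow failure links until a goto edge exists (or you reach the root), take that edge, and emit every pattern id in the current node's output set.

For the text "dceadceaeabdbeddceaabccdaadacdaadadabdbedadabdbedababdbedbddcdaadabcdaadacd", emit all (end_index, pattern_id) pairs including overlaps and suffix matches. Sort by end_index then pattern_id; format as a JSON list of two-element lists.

Build automaton:
Trie (insert patterns):
  n0 'ε': a→11 b→17 c→1 d→7
  n1 'c': d→2
  n2 'cd': a→3
  n3 'cda': a→4
  n4 'cdaa': d→5
  n5 'cdaad': a→6
  n6 'cdaada': ·  ←P0
  n7 'd': c→8
  n8 'dc': e→9
  n9 'dce': a→10
  n10 'dcea': ·  ←P1
  n11 'a': b→12
  n12 'ab': d→13
  n13 'abd': b→14
  n14 'abdb': e→15
  n15 'abdbe': d→16
  n16 'abdbed': ·  ←P2
  n17 'b': d→18
  n18 'bd': b→20 d→19
  n19 'bdd': ·  ←P3
  n20 'bdb': e→21
  n21 'bdbe': d→22
  n22 'bdbed': ·  ←P4

Failure links (BFS by depth):
  fail(1) 'c': from fail(0)=0 chase 'c': 0 ⇒ 0;  out=∅∪out(0)=∅
  fail(7) 'd': from fail(0)=0 chase 'd': 0 ⇒ 0;  out=∅∪out(0)=∅
  fail(11) 'a': from fail(0)=0 chase 'a': 0 ⇒ 0;  out=∅∪out(0)=∅
  fail(17) 'b': from fail(0)=0 chase 'b': 0 ⇒ 0;  out=∅∪out(0)=∅
  fail(2) 'cd': from fail(1)=0 chase 'd': 0 ⇒ 7;  out=∅∪out(7)=∅
  fail(8) 'dc': from fail(7)=0 chase 'c': 0 ⇒ 1;  out=∅∪out(1)=∅
  fail(12) 'ab': from fail(11)=0 chase 'b': 0 ⇒ 17;  out=∅∪out(17)=∅
  fail(18) 'bd': from fail(17)=0 chase 'd': 0 ⇒ 7;  out=∅∪out(7)=∅
  fail(3) 'cda': from fail(2)=7 chase 'a': 7→0 ⇒ 11;  out=∅∪out(11)=∅
  fail(9) 'dce': from fail(8)=1 chase 'e': 1→0 ⇒ 0;  out=∅∪out(0)=∅
  fail(13) 'abd': from fail(12)=17 chase 'd': 17 ⇒ 18;  out=∅∪out(18)=∅
  fail(19) 'bdd': from fail(18)=7 chase 'd': 7→0 ⇒ 7;  out={3}∪out(7)={3}
  fail(20) 'bdb': from fail(18)=7 chase 'b': 7→0 ⇒ 17;  out=∅∪out(17)=∅
  fail(4) 'cdaa': from fail(3)=11 chase 'a': 11→0 ⇒ 11;  out=∅∪out(11)=∅
  fail(10) 'dcea': from fail(9)=0 chase 'a': 0 ⇒ 11;  out={1}∪out(11)={1}
  fail(14) 'abdb': from fail(13)=18 chase 'b': 18 ⇒ 20;  out=∅∪out(20)=∅
  fail(21) 'bdbe': from fail(20)=17 chase 'e': 17→0 ⇒ 0;  out=∅∪out(0)=∅
  fail(5) 'cdaad': from fail(4)=11 chase 'd': 11→0 ⇒ 7;  out=∅∪out(7)=∅
  fail(15) 'abdbe': from fail(14)=20 chase 'e': 20 ⇒ 21;  out=∅∪out(21)=∅
  fail(22) 'bdbed': from fail(21)=0 chase 'd': 0 ⇒ 7;  out={4}∪out(7)={4}
  fail(6) 'cdaada': from fail(5)=7 chase 'a': 7→0 ⇒ 11;  out={0}∪out(11)={0}
  fail(16) 'abdbed': from fail(15)=21 chase 'd': 21 ⇒ 22;  out={2}∪out(22)={2,4}

Run:
pos 0 'd': at 7
pos 1 'c': at 8
pos 2 'e': at 9
pos 3 'a': at 10  ** P1@[0:3]
pos 4 'd': at 7 ·f
pos 5 'c': at 8
pos 6 'e': at 9
pos 7 'a': at 10  ** P1@[4:7]
pos 8 'e': at 0 ·f
pos 9 'a': at 11
pos 10 'b': at 12
pos 11 'd': at 13
pos 12 'b': at 14
pos 13 'e': at 15
pos 14 'd': at 16  ** P2@[9:14],P4@[10:14]
pos 15 'd': at 7 ·f
pos 16 'c': at 8
pos 17 'e': at 9
pos 18 'a': at 10  ** P1@[15:18]
pos 19 'a': at 11 ·f
pos 20 'b': at 12
pos 21 'c': at 1 ·f
pos 22 'c': at 1 ·f
pos 23 'd': at 2
pos 24 'a': at 3
pos 25 'a': at 4
pos 26 'd': at 5
pos 27 'a': at 6  ** P0@[22:27]
pos 28 'c': at 1 ·f
pos 29 'd': at 2
pos 30 'a': at 3
pos 31 'a': at 4
pos 32 'd': at 5
pos 33 'a': at 6  ** P0@[28:33]
pos 34 'd': at 7 ·f
pos 35 'a': at 11 ·f
pos 36 'b': at 12
pos 37 'd': at 13
pos 38 'b': at 14
pos 39 'e': at 15
pos 40 'd': at 16  ** P2@[35:40],P4@[36:40]
pos 41 'a': at 11 ·f
pos 42 'd': at 7 ·f
pos 43 'a': at 11 ·f
pos 44 'b': at 12
pos 45 'd': at 13
pos 46 'b': at 14
pos 47 'e': at 15
pos 48 'd': at 16  ** P2@[43:48],P4@[44:48]
pos 49 'a': at 11 ·f
pos 50 'b': at 12
pos 51 'a': at 11 ·f
pos 52 'b': at 12
pos 53 'd': at 13
pos 54 'b': at 14
pos 55 'e': at 15
pos 56 'd': at 16  ** P2@[51:56],P4@[52:56]
pos 57 'b': at 17 ·f
pos 58 'd': at 18
pos 59 'd': at 19  ** P3@[57:59]
pos 60 'c': at 8 ·f
pos 61 'd': at 2 ·f
pos 62 'a': at 3
pos 63 'a': at 4
pos 64 'd': at 5
pos 65 'a': at 6  ** P0@[60:65]
pos 66 'b': at 12 ·f
pos 67 'c': at 1 ·f
pos 68 'd': at 2
pos 69 'a': at 3
pos 70 'a': at 4
pos 71 'd': at 5
pos 72 'a': at 6  ** P0@[67:72]
pos 73 'c': at 1 ·f
pos 74 'd': at 2

All matches (sorted): [[3,1],[7,1],[14,2],[14,4],[18,1],[27,0],[33,0],[40,2],[40,4],[48,2],[48,4],[56,2],[56,4],[59,3],[65,0],[72,0]]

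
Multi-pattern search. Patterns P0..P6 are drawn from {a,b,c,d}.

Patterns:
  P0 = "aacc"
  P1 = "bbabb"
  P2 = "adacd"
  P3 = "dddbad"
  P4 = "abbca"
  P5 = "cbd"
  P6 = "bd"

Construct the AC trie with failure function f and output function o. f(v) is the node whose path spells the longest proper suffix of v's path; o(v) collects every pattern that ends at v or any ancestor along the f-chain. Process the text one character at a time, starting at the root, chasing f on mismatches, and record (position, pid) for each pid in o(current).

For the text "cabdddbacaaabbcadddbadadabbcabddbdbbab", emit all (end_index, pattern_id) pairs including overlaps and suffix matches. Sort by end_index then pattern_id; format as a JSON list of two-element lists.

Build:
Trie (insert patterns):
  n0 'ε': a→1 b→5 c→24 d→14
  n1 'a': a→2 b→20 d→10
  n2 'aa': c→3
  n3 'aac': c→4
  n4 'aacc': ·  [P0 ends]
  n5 'b': b→6 d→27
  n6 'bb': a→7
  n7 'bba': b→8
  n8 'bbab': b→9
  n9 'bbabb': ·  [P1 ends]
  n10 'ad': a→11
  n11 'ada': c→12
  n12 'adac': d→13
  n13 'adacd': ·  [P2 ends]
  n14 'd': d→15
  n15 'dd': d→16
  n16 'ddd': b→17
  n17 'dddb': a→18
  n18 'dddba': d→19
  n19 'dddbad': ·  [P3 ends]
  n20 'ab': b→21
  n21 'abb': c→22
  n22 'abbc': a→23
  n23 'abbca': ·  [P4 ends]
  n24 'c': b→25
  n25 'cb': d→26
  n26 'cbd': ·  [P5 ends]
  n27 'bd': ·  [P6 ends]

BFS fail/out derivation:
  n1('a'): parent n0 fail=0; on 'a' 0 → fail=0;  out ∅∪∅=∅
  n5('b'): parent n0 fail=0; on 'b' 0 → fail=0;  out ∅∪∅=∅
  n14('d'): parent n0 fail=0; on 'd' 0 → fail=0;  out ∅∪∅=∅
  n24('c'): parent n0 fail=0; on 'c' 0 → fail=0;  out ∅∪∅=∅
  n2('aa'): parent n1 fail=0; on 'a' 0 → fail=1;  out ∅∪∅=∅
  n6('bb'): parent n5 fail=0; on 'b' 0 → fail=5;  out ∅∪∅=∅
  n10('ad'): parent n1 fail=0; on 'd' 0 → fail=14;  out ∅∪∅=∅
  n15('dd'): parent n14 fail=0; on 'd' 0 → fail=14;  out ∅∪∅=∅
  n20('ab'): parent n1 fail=0; on 'b' 0 → fail=5;  out ∅∪∅=∅
  n25('cb'): parent n24 fail=0; on 'b' 0 → fail=5;  out ∅∪∅=∅
  n27('bd'): parent n5 fail=0; on 'd' 0 → fail=14;  out {6}∪∅={6}
  n3('aac'): parent n2 fail=1; on 'c' 1→0 → fail=24;  out ∅∪∅=∅
  n7('bba'): parent n6 fail=5; on 'a' 5→0 → fail=1;  out ∅∪∅=∅
  n11('ada'): parent n10 fail=14; on 'a' 14→0 → fail=1;  out ∅∪∅=∅
  n16('ddd'): parent n15 fail=14; on 'd' 14 → fail=15;  out ∅∪∅=∅
  n21('abb'): parent n20 fail=5; on 'b' 5 → fail=6;  out ∅∪∅=∅
  n26('cbd'): parent n25 fail=5; on 'd' 5 → fail=27;  out {5}∪{6}={5,6}
  n4('aacc'): parent n3 fail=24; on 'c' 24→0 → fail=24;  out {0}∪∅={0}
  n8('bbab'): parent n7 fail=1; on 'b' 1 → fail=20;  out ∅∪∅=∅
  n12('adac'): parent n11 fail=1; on 'c' 1→0 → fail=24;  out ∅∪∅=∅
  n17('dddb'): parent n16 fail=15; on 'b' 15→14→0 → fail=5;  out ∅∪∅=∅
  n22('abbc'): parent n21 fail=6; on 'c' 6→5→0 → fail=24;  out ∅∪∅=∅
  n9('bbabb'): parent n8 fail=20; on 'b' 20 → fail=21;  out {1}∪∅={1}
  n13('adacd'): parent n12 fail=24; on 'd' 24→0 → fail=14;  out {2}∪∅={2}
  n18('dddba'): parent n17 fail=5; on 'a' 5→0 → fail=1;  out ∅∪∅=∅
  n23('abbca'): parent n22 fail=24; on 'a' 24→0 → fail=1;  out {4}∪∅={4}
  n19('dddbad'): parent n18 fail=1; on 'd' 1 → fail=10;  out {3}∪∅={3}

Run:
pos 0 'c': at 24
pos 1 'a': at 1 ·f
pos 2 'b': at 20
pos 3 'd': at 27 ·f  ** P6@[2:3]
pos 4 'd': at 15 ·f
pos 5 'd': at 16
pos 6 'b': at 17
pos 7 'a': at 18
pos 8 'c': at 24 ·f
pos 9 'a': at 1 ·f
pos 10 'a': at 2
pos 11 'a': at 2 ·f
pos 12 'b': at 20 ·f
pos 13 'b': at 21
pos 14 'c': at 22
pos 15 'a': at 23  ** P4@[11:15]
pos 16 'd': at 10 ·f
pos 17 'd': at 15 ·f
pos 18 'd': at 16
pos 19 'b': at 17
pos 20 'a': at 18
pos 21 'd': at 19  ** P3@[16:21]
pos 22 'a': at 11 ·f
pos 23 'd': at 10 ·f
pos 24 'a': at 11
pos 25 'b': at 20 ·f
pos 26 'b': at 21
pos 27 'c': at 22
pos 28 'a': at 23  ** P4@[24:28]
pos 29 'b': at 20 ·f
pos 30 'd': at 27 ·f  ** P6@[29:30]
pos 31 'd': at 15 ·f
pos 32 'b': at 5 ·f
pos 33 'd': at 27  ** P6@[32:33]
pos 34 'b': at 5 ·f
pos 35 'b': at 6
pos 36 'a': at 7
pos 37 'b': at 8

Matches: [[3,6],[15,4],[21,3],[28,4],[30,6],[33,6]]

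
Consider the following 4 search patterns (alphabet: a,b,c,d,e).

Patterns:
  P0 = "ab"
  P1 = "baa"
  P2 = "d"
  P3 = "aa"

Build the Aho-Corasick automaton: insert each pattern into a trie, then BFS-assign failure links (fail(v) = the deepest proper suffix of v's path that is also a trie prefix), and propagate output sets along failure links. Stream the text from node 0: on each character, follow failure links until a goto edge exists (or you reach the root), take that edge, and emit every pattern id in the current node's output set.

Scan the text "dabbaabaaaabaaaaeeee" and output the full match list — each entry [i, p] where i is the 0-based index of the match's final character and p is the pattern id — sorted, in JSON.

Build:
Trie (insert patterns):
  0='ε' goto a→1 b→3 d→6
  1='a' goto a→7 b→2
  2='ab' goto ·  [P0 ends]
  3='b' goto a→4
  4='ba' goto a→5
  5='baa' goto ·  [P1 ends]
  6='d' goto ·  [P2 ends]
  7='aa' goto ·  [P3 ends]

Failure links (BFS by depth):
  n1('a'): parent n0 fail=0; on 'a' 0 → fail=0;  out ∅∪∅=∅
  n3('b'): parent n0 fail=0; on 'b' 0 → fail=0;  out ∅∪∅=∅
  n6('d'): parent n0 fail=0; on 'd' 0 → fail=0;  out {2}∪∅={2}
  n2('ab'): parent n1 fail=0; on 'b' 0 → fail=3;  out {0}∪∅={0}
  n4('ba'): parent n3 fail=0; on 'a' 0 → fail=1;  out ∅∪∅=∅
  n7('aa'): parent n1 fail=0; on 'a' 0 → fail=1;  out {3}∪∅={3}
  n5('baa'): parent n4 fail=1; on 'a' 1 → fail=7;  out {1}∪{3}={1,3}

Text stream:
[0] read 'd'  n0⇒n6  emit P2@[0:0]
[1] read 'a'  n6⇒n1 (fail-walked)
[2] read 'b'  n1⇒n2  emit P0@[1:2]
[3] read 'b'  n2⇒n3 (fail-walked)
[4] read 'a'  n3⇒n4
[5] read 'a'  n4⇒n5  emit P1@[3:5],P3@[4:5]
[6] read 'b'  n5⇒n2 (fail-walked)  emit P0@[5:6]
[7] read 'a'  n2⇒n4 (fail-walked)
[8] read 'a'  n4⇒n5  emit P1@[6:8],P3@[7:8]
[9] read 'a'  n5⇒n7 (fail-walked)  emit P3@[8:9]
[10] read 'a'  n7⇒n7 (fail-walked)  emit P3@[9:10]
[11] read 'b'  n7⇒n2 (fail-walked)  emit P0@[10:11]
[12] read 'a'  n2⇒n4 (fail-walked)
[13] read 'a'  n4⇒n5  emit P1@[11:13],P3@[12:13]
[14] read 'a'  n5⇒n7 (fail-walked)  emit P3@[13:14]
[15] read 'a'  n7⇒n7 (fail-walked)  emit P3@[14:15]
[16] read 'e'  n7⇒n0 (fail-walked)
[17] read 'e'  n0⇒n0
[18] read 'e'  n0⇒n0
[19] read 'e'  n0⇒n0

Result: [[0,2],[2,0],[5,1],[5,3],[6,0],[8,1],[8,3],[9,3],[10,3],[11,0],[13,1],[13,3],[14,3],[15,3]]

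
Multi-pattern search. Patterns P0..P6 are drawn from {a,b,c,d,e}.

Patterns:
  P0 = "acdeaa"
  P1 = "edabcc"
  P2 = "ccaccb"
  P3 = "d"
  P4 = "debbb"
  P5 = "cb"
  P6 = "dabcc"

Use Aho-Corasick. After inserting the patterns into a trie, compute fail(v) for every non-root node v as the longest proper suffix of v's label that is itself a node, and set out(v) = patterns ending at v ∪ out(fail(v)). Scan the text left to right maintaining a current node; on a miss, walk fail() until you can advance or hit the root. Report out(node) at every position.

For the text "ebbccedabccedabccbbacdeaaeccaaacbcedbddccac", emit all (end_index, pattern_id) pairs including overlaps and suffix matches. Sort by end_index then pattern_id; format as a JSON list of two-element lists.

Build automaton:
Trie nodes:
  0='ε' goto a→1 c→13 d→19 e→7
  1='a' goto c→2
  2='ac' goto d→3
  3='acd' goto e→4
  4='acde' goto a→5
  5='acdea' goto a→6
  6='acdeaa' goto ·  ←P0
  7='e' goto d→8
  8='ed' goto a→9
  9='eda' goto b→10
  10='edab' goto c→11
  11='edabc' goto c→12
  12='edabcc' goto ·  ←P1
  13='c' goto b→24 c→14
  14='cc' goto a→15
  15='cca' goto c→16
  16='ccac' goto c→17
  17='ccacc' goto b→18
  18='ccaccb' goto ·  ←P2
  19='d' goto a→25 e→20  ←P3
  20='de' goto b→21
  21='deb' goto b→22
  22='debb' goto b→23
  23='debbb' goto ·  ←P4
  24='cb' goto ·  ←P5
  25='da' goto b→26
  26='dab' goto c→27
  27='dabc' goto c→28
  28='dabcc' goto ·  ←P6

BFS fail/out derivation:
  n1('a'): parent n0 fail=0; on 'a' 0 → fail=0;  out ∅∪∅=∅
  n7('e'): parent n0 fail=0; on 'e' 0 → fail=0;  out ∅∪∅=∅
  n13('c'): parent n0 fail=0; on 'c' 0 → fail=0;  out ∅∪∅=∅
  n19('d'): parent n0 fail=0; on 'd' 0 → fail=0;  out {3}∪∅={3}
  n2('ac'): parent n1 fail=0; on 'c' 0 → fail=13;  out ∅∪∅=∅
  n8('ed'): parent n7 fail=0; on 'd' 0 → fail=19;  out ∅∪{3}={3}
  n14('cc'): parent n13 fail=0; on 'c' 0 → fail=13;  out ∅∪∅=∅
  n20('de'): parent n19 fail=0; on 'e' 0 → fail=7;  out ∅∪∅=∅
  n24('cb'): parent n13 fail=0; on 'b' 0 → fail=0;  out {5}∪∅={5}
  n25('da'): parent n19 fail=0; on 'a' 0 → fail=1;  out ∅∪∅=∅
  n3('acd'): parent n2 fail=13; on 'd' 13→0 → fail=19;  out ∅∪{3}={3}
  n9('eda'): parent n8 fail=19; on 'a' 19 → fail=25;  out ∅∪∅=∅
  n15('cca'): parent n14 fail=13; on 'a' 13→0 → fail=1;  out ∅∪∅=∅
  n21('deb'): parent n20 fail=7; on 'b' 7→0 → fail=0;  out ∅∪∅=∅
  n26('dab'): parent n25 fail=1; on 'b' 1→0 → fail=0;  out ∅∪∅=∅
  n4('acde'): parent n3 fail=19; on 'e' 19 → fail=20;  out ∅∪∅=∅
  n10('edab'): parent n9 fail=25; on 'b' 25 → fail=26;  out ∅∪∅=∅
  n16('ccac'): parent n15 fail=1; on 'c' 1 → fail=2;  out ∅∪∅=∅
  n22('debb'): parent n21 fail=0; on 'b' 0 → fail=0;  out ∅∪∅=∅
  n27('dabc'): parent n26 fail=0; on 'c' 0 → fail=13;  out ∅∪∅=∅
  n5('acdea'): parent n4 fail=20; on 'a' 20→7→0 → fail=1;  out ∅∪∅=∅
  n11('edabc'): parent n10 fail=26; on 'c' 26 → fail=27;  out ∅∪∅=∅
  n17('ccacc'): parent n16 fail=2; on 'c' 2→13 → fail=14;  out ∅∪∅=∅
  n23('debbb'): parent n22 fail=0; on 'b' 0 → fail=0;  out {4}∪∅={4}
  n28('dabcc'): parent n27 fail=13; on 'c' 13 → fail=14;  out {6}∪∅={6}
  n6('acdeaa'): parent n5 fail=1; on 'a' 1→0 → fail=1;  out {0}∪∅={0}
  n12('edabcc'): parent n11 fail=27; on 'c' 27 → fail=28;  out {1}∪{6}={1,6}
  n18('ccaccb'): parent n17 fail=14; on 'b' 14→13 → fail=24;  out {2}∪{5}={2,5}

Run:
[0] read 'e'  n0⇒n7
[1] read 'b'  n7⇒n0 (via fail)
[2] read 'b'  n0⇒n0
[3] read 'c'  n0⇒n13
[4] read 'c'  n13⇒n14
[5] read 'e'  n14⇒n7 (via fail)
[6] read 'd'  n7⇒n8  ** P3@[6:6]
[7] read 'a'  n8⇒n9
[8] read 'b'  n9⇒n10
[9] read 'c'  n10⇒n11
[10] read 'c'  n11⇒n12  ** P1@[5:10],P6@[6:10]
[11] read 'e'  n12⇒n7 (via fail)
[12] read 'd'  n7⇒n8  ** P3@[12:12]
[13] read 'a'  n8⇒n9
[14] read 'b'  n9⇒n10
[15] read 'c'  n10⇒n11
[16] read 'c'  n11⇒n12  ** P1@[11:16],P6@[12:16]
[17] read 'b'  n12⇒n24 (via fail)  ** P5@[16:17]
[18] read 'b'  n24⇒n0 (via fail)
[19] read 'a'  n0⇒n1
[20] read 'c'  n1⇒n2
[21] read 'd'  n2⇒n3  ** P3@[21:21]
[22] read 'e'  n3⇒n4
[23] read 'a'  n4⇒n5
[24] read 'a'  n5⇒n6  ** P0@[19:24]
[25] read 'e'  n6⇒n7 (via fail)
[26] read 'c'  n7⇒n13 (via fail)
[27] read 'c'  n13⇒n14
[28] read 'a'  n14⇒n15
[29] read 'a'  n15⇒n1 (via fail)
[30] read 'a'  n1⇒n1 (via fail)
[31] read 'c'  n1⇒n2
[32] read 'b'  n2⇒n24 (via fail)  ** P5@[31:32]
[33] read 'c'  n24⇒n13 (via fail)
[34] read 'e'  n13⇒n7 (via fail)
[35] read 'd'  n7⇒n8  ** P3@[35:35]
[36] read 'b'  n8⇒n0 (via fail)
[37] read 'd'  n0⇒n19  ** P3@[37:37]
[38] read 'd'  n19⇒n19 (via fail)  ** P3@[38:38]
[39] read 'c'  n19⇒n13 (via fail)
[40] read 'c'  n13⇒n14
[41] read 'a'  n14⇒n15
[42] read 'c'  n15⇒n16

Result: [[6,3],[10,1],[10,6],[12,3],[16,1],[16,6],[17,5],[21,3],[24,0],[32,5],[35,3],[37,3],[38,3]]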